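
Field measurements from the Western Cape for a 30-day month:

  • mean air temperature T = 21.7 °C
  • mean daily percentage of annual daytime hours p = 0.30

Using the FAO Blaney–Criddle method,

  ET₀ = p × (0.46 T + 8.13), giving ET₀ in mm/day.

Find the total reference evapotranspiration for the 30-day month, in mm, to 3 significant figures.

ET₀ = 0.30 × (0.46 × 21.7 + 8.13) = 0.30 × 18.112 = 5.4336 mm/d
Monthly total = 5.4336 × 30 = 163.008 mm

163 mm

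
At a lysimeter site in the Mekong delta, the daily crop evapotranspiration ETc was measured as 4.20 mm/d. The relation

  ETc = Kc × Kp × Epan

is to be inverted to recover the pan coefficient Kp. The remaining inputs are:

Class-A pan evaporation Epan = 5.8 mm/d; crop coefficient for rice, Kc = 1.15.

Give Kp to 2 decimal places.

ETc = Kc × Kp × Epan  ⇒  Kp = ETc / (Kc × Epan)
Kp = 4.20 / (1.15 × 5.8) = 4.20 / 6.670 = 0.6297

0.63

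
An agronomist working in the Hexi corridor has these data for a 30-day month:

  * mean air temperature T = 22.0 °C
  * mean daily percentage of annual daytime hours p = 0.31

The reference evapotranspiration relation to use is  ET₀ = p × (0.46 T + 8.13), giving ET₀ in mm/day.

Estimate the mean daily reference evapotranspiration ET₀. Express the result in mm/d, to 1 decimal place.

5.7 mm/d

ET₀ = 0.31 × (0.46 × 22.0 + 8.13) = 0.31 × 18.250 = 5.6575 mm/d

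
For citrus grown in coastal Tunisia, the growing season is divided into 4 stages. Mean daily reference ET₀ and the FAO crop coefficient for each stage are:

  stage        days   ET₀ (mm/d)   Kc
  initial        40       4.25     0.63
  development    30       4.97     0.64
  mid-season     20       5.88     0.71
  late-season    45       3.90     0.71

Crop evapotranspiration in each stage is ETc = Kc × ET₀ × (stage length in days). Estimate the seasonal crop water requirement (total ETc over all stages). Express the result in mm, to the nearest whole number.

initial: 0.63 × 4.25 × 40 = 107.10 mm
development: 0.64 × 4.97 × 30 = 95.42 mm
mid-season: 0.71 × 5.88 × 20 = 83.50 mm
late-season: 0.71 × 3.90 × 45 = 124.61 mm
Seasonal total = 410.63 mm

411 mm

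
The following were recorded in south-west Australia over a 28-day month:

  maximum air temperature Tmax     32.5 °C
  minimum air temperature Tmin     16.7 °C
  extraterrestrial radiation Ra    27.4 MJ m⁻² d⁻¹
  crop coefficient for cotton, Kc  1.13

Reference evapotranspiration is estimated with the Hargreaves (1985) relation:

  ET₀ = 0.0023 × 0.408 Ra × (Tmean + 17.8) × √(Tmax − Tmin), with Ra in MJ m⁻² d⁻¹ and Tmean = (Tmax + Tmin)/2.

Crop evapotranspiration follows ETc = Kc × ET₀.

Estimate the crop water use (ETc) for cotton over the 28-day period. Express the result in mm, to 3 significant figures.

Tmean = (32.5 + 16.7)/2 = 24.60 °C
0.408 Ra = 0.408 × 27.4 = 11.1792 mm/d equivalent
ET₀ = 0.0023 × 11.1792 × (24.60 + 17.8) × √15.8 = 0.0023 × 11.1792 × 42.40 × 3.9749 = 4.3334 mm/d
ETc = Kc × ET₀ = 1.13 × 4.3334 = 4.8967 mm/d
Over 28 days: 4.8967 × 28 = 137.108 mm

137 mm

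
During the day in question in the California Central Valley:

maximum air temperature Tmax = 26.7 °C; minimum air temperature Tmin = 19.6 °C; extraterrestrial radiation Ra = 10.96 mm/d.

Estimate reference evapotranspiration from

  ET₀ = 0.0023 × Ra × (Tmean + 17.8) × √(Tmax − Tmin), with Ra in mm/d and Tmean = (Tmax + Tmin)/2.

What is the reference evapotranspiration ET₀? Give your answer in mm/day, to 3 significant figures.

Tmean = (26.7 + 19.6)/2 = 23.15 °C
ET₀ = 0.0023 × 10.96 × (23.15 + 17.8) × √7.1 = 0.0023 × 10.96 × 40.95 × 2.6646 = 2.7506 mm/d

2.75 mm/day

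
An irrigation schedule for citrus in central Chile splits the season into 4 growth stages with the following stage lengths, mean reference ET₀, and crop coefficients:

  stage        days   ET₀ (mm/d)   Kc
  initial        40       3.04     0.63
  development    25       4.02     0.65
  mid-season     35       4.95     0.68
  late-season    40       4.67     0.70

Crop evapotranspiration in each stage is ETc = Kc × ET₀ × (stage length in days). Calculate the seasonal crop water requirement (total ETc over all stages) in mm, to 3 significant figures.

initial: 0.63 × 3.04 × 40 = 76.61 mm
development: 0.65 × 4.02 × 25 = 65.33 mm
mid-season: 0.68 × 4.95 × 35 = 117.81 mm
late-season: 0.70 × 4.67 × 40 = 130.76 mm
Seasonal total = 390.51 mm

391 mm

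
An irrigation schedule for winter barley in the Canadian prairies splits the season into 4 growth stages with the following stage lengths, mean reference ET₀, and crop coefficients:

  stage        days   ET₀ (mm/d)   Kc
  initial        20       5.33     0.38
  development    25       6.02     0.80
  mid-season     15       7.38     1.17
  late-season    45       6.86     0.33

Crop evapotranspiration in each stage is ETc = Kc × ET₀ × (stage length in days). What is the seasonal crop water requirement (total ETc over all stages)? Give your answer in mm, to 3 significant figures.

initial: 0.38 × 5.33 × 20 = 40.51 mm
development: 0.80 × 6.02 × 25 = 120.40 mm
mid-season: 1.17 × 7.38 × 15 = 129.52 mm
late-season: 0.33 × 6.86 × 45 = 101.87 mm
Seasonal total = 392.30 mm

392 mm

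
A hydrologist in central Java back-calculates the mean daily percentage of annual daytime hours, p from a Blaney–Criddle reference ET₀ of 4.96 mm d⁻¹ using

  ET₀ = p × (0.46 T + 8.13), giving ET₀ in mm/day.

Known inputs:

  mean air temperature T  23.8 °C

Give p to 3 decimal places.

0.260

p = ET₀ / (0.46 T + 8.13) = 4.96 / (0.46 × 23.8 + 8.13) = 4.96 / 19.078 = 0.2600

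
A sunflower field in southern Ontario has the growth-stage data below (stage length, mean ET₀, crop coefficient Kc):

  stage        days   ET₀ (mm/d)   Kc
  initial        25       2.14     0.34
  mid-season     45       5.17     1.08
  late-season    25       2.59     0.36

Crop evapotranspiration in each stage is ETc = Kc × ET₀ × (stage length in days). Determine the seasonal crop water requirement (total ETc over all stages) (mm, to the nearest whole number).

initial: 0.34 × 2.14 × 25 = 18.19 mm
mid-season: 1.08 × 5.17 × 45 = 251.26 mm
late-season: 0.36 × 2.59 × 25 = 23.31 mm
Seasonal total = 292.76 mm

293 mm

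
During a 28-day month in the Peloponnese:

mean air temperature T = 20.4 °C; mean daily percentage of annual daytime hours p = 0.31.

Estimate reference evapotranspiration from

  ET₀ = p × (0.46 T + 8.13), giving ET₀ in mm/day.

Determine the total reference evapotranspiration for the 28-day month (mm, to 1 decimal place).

152.0 mm

ET₀ = 0.31 × (0.46 × 20.4 + 8.13) = 0.31 × 17.514 = 5.4293 mm/d
Monthly total = 5.4293 × 28 = 152.020 mm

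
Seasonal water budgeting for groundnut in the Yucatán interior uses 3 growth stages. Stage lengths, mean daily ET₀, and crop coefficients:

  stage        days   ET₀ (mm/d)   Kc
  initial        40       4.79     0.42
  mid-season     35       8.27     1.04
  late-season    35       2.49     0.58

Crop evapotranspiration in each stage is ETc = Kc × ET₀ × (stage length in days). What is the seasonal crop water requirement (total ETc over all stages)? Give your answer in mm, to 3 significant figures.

initial: 0.42 × 4.79 × 40 = 80.47 mm
mid-season: 1.04 × 8.27 × 35 = 301.03 mm
late-season: 0.58 × 2.49 × 35 = 50.55 mm
Seasonal total = 432.05 mm

432 mm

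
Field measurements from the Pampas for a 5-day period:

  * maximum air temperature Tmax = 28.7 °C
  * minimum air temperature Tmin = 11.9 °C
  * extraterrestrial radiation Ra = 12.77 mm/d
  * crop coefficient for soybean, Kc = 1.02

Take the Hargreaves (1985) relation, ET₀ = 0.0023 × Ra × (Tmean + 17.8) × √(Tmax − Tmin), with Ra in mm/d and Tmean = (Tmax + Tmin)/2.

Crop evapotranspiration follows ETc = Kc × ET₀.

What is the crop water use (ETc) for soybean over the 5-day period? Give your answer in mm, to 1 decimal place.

Tmean = (28.7 + 11.9)/2 = 20.30 °C
ET₀ = 0.0023 × 12.77 × (20.30 + 17.8) × √16.8 = 0.0023 × 12.77 × 38.10 × 4.0988 = 4.5867 mm/d
ETc = Kc × ET₀ = 1.02 × 4.5867 = 4.6784 mm/d
Over 5 days: 4.6784 × 5 = 23.392 mm

23.4 mm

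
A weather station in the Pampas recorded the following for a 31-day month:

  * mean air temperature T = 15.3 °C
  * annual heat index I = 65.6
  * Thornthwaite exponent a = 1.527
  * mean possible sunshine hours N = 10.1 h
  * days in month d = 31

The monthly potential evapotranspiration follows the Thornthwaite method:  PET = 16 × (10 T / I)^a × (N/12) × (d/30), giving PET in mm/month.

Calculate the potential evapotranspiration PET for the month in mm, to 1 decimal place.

50.7 mm

10T/I = 10 × 15.3 / 65.6 = 2.3323
(10T/I)^a = 2.3323^1.527 = 3.6442
Uncorrected PET = 16 × 3.6442 = 58.307 mm
Correction = (N/12)(d/30) = (10.1/12)(31/30) = 0.8697
PET = 58.307 × 0.8697 = 50.710 mm/month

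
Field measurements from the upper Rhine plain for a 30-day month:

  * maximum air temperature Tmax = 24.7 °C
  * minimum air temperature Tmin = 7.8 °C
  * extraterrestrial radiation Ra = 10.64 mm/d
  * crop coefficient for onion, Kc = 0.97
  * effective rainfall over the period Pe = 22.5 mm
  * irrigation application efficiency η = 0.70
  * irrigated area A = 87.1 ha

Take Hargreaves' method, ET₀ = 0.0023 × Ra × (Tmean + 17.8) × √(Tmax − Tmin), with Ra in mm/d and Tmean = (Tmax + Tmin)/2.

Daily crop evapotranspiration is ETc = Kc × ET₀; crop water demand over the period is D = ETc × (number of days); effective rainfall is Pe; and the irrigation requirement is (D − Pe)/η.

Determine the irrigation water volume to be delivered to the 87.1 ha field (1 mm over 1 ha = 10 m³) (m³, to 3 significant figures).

96000 m³

Tmean = (24.7 + 7.8)/2 = 16.25 °C
ET₀ = 0.0023 × 10.64 × (16.25 + 17.8) × √16.9 = 0.0023 × 10.64 × 34.05 × 4.1110 = 3.4256 mm/d
ETc = Kc × ET₀ = 0.97 × 3.4256 = 3.3228 mm/d
Crop demand D = ETc × 30 d = 3.3228 × 30 = 99.684 mm
D − Pe = 99.684 − 22.5 = 77.184 mm
Gross irrigation = 77.184 / 0.70 = 110.263 mm
Volume = 110.263 mm × 87.1 ha × 10 = 96039.1 m³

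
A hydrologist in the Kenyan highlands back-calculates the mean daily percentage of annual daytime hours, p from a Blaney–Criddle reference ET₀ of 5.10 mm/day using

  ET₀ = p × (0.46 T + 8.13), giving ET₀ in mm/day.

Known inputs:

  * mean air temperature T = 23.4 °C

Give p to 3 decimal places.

p = ET₀ / (0.46 T + 8.13) = 5.10 / (0.46 × 23.4 + 8.13) = 5.10 / 18.894 = 0.2699

0.270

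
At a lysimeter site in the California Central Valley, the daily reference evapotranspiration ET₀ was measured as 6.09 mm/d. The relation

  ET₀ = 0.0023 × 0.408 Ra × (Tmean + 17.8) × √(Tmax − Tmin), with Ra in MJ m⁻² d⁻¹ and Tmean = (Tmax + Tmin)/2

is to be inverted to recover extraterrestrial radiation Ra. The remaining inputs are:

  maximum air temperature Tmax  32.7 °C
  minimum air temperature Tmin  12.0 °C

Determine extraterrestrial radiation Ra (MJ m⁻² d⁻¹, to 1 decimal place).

Tmean = (32.7+12.0)/2 = 22.35 °C; ΔT = 20.7
Ra = ET₀ / [0.0023 × 0.408 × (Tmean+17.8) × √ΔT]
   = 6.09 / (0.0023 × 0.408 × 40.15 × 4.5497) = 35.527 MJ m⁻² d⁻¹

35.5 MJ m⁻² d⁻¹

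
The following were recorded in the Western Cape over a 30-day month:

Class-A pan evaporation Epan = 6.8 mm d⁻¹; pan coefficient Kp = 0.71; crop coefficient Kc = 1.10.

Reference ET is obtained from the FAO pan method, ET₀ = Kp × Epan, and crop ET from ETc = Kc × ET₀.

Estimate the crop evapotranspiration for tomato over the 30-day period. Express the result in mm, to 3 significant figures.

ET₀ = 0.71 × 6.8 = 4.8280 mm/d
ETc = Kc × ET₀ = 1.10 × 4.8280 = 5.3108 mm/d
Over 30 days: 5.3108 × 30 = 159.324 mm

159 mm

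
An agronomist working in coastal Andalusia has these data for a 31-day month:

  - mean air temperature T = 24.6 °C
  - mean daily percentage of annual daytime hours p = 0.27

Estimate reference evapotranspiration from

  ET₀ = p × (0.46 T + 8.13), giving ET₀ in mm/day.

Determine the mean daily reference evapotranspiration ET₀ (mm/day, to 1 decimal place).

5.3 mm/day

ET₀ = 0.27 × (0.46 × 24.6 + 8.13) = 0.27 × 19.446 = 5.2504 mm/d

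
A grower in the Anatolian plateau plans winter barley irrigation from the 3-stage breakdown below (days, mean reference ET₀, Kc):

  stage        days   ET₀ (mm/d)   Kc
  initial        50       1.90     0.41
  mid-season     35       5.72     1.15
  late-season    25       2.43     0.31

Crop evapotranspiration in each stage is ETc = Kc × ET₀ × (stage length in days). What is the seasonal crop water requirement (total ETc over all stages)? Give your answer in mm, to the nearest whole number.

initial: 0.41 × 1.90 × 50 = 38.95 mm
mid-season: 1.15 × 5.72 × 35 = 230.23 mm
late-season: 0.31 × 2.43 × 25 = 18.83 mm
Seasonal total = 288.01 mm

288 mm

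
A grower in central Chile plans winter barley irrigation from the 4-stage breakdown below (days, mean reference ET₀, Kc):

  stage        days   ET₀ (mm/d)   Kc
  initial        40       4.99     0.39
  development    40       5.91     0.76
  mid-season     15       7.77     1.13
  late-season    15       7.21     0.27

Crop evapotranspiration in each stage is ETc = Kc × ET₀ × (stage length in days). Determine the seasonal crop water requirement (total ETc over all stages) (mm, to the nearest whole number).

418 mm

initial: 0.39 × 4.99 × 40 = 77.84 mm
development: 0.76 × 5.91 × 40 = 179.66 mm
mid-season: 1.13 × 7.77 × 15 = 131.70 mm
late-season: 0.27 × 7.21 × 15 = 29.20 mm
Seasonal total = 418.40 mm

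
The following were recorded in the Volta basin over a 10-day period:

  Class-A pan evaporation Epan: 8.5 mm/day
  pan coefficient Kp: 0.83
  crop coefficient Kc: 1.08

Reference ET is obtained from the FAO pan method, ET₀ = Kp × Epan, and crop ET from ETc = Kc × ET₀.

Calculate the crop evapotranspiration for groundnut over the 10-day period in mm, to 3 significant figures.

76.2 mm

ET₀ = 0.83 × 8.5 = 7.0550 mm/d
ETc = Kc × ET₀ = 1.08 × 7.0550 = 7.6194 mm/d
Over 10 days: 7.6194 × 10 = 76.194 mm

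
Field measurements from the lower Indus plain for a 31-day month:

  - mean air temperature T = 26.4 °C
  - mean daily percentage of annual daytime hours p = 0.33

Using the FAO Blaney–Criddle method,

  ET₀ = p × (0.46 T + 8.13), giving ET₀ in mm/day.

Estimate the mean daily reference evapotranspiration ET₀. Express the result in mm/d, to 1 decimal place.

ET₀ = 0.33 × (0.46 × 26.4 + 8.13) = 0.33 × 20.274 = 6.6904 mm/d

6.7 mm/d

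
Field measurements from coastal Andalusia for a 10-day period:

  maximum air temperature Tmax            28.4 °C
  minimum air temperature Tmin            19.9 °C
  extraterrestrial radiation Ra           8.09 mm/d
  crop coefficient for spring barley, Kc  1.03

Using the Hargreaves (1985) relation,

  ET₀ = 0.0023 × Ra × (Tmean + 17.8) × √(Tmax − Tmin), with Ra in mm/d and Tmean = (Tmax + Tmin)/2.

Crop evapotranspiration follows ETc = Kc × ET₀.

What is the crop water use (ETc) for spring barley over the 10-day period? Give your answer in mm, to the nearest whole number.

23 mm

Tmean = (28.4 + 19.9)/2 = 24.15 °C
ET₀ = 0.0023 × 8.09 × (24.15 + 17.8) × √8.5 = 0.0023 × 8.09 × 41.95 × 2.9155 = 2.2757 mm/d
ETc = Kc × ET₀ = 1.03 × 2.2757 = 2.3440 mm/d
Over 10 days: 2.3440 × 10 = 23.440 mm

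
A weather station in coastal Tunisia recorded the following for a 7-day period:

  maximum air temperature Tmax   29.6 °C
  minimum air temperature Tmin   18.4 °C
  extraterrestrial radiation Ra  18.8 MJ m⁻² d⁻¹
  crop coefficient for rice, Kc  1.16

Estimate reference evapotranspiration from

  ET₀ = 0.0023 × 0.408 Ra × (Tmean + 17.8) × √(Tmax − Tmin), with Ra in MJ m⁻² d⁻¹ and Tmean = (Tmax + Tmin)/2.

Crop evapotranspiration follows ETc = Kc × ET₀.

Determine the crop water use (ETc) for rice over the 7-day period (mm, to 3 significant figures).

20.0 mm

Tmean = (29.6 + 18.4)/2 = 24.00 °C
0.408 Ra = 0.408 × 18.8 = 7.6704 mm/d equivalent
ET₀ = 0.0023 × 7.6704 × (24.00 + 17.8) × √11.2 = 0.0023 × 7.6704 × 41.80 × 3.3466 = 2.4679 mm/d
ETc = Kc × ET₀ = 1.16 × 2.4679 = 2.8628 mm/d
Over 7 days: 2.8628 × 7 = 20.040 mm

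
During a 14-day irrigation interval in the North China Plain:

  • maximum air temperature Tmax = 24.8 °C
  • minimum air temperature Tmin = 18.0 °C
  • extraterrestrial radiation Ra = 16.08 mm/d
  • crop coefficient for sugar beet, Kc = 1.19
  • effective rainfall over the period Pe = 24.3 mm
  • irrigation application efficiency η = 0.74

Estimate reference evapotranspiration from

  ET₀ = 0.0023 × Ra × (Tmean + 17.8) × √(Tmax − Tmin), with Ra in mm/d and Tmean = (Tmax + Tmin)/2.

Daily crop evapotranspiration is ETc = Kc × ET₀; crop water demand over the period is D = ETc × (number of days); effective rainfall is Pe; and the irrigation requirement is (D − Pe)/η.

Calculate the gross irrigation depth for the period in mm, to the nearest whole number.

52 mm

Tmean = (24.8 + 18.0)/2 = 21.40 °C
ET₀ = 0.0023 × 16.08 × (21.40 + 17.8) × √6.8 = 0.0023 × 16.08 × 39.20 × 2.6077 = 3.7806 mm/d
ETc = Kc × ET₀ = 1.19 × 3.7806 = 4.4989 mm/d
Crop demand D = ETc × 14 d = 4.4989 × 14 = 62.985 mm
D − Pe = 62.985 − 24.3 = 38.685 mm
Gross irrigation = 38.685 / 0.74 = 52.277 mm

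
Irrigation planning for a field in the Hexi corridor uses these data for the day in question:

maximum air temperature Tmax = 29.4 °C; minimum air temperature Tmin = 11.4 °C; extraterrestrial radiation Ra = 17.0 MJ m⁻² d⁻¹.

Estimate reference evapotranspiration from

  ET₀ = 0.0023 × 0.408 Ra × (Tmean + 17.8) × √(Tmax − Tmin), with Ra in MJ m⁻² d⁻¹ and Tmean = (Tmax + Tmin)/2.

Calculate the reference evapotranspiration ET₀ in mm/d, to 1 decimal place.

2.6 mm/d

Tmean = (29.4 + 11.4)/2 = 20.40 °C
0.408 Ra = 0.408 × 17.0 = 6.9360 mm/d equivalent
ET₀ = 0.0023 × 6.9360 × (20.40 + 17.8) × √18.0 = 0.0023 × 6.9360 × 38.20 × 4.2426 = 2.5854 mm/d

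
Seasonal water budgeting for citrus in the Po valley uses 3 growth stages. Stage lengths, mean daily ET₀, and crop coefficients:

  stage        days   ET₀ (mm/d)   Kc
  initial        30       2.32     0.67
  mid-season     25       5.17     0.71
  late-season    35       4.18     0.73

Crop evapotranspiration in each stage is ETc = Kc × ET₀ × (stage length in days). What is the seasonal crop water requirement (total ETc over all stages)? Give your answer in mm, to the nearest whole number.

245 mm

initial: 0.67 × 2.32 × 30 = 46.63 mm
mid-season: 0.71 × 5.17 × 25 = 91.77 mm
late-season: 0.73 × 4.18 × 35 = 106.80 mm
Seasonal total = 245.20 mm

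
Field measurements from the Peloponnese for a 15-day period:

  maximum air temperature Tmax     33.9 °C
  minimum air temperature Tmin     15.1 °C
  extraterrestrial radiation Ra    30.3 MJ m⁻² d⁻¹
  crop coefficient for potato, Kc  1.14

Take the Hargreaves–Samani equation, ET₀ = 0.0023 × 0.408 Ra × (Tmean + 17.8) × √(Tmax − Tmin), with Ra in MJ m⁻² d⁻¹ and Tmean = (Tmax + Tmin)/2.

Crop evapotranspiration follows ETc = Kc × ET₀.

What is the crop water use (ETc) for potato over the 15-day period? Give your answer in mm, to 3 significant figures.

Tmean = (33.9 + 15.1)/2 = 24.50 °C
0.408 Ra = 0.408 × 30.3 = 12.3624 mm/d equivalent
ET₀ = 0.0023 × 12.3624 × (24.50 + 17.8) × √18.8 = 0.0023 × 12.3624 × 42.30 × 4.3359 = 5.2150 mm/d
ETc = Kc × ET₀ = 1.14 × 5.2150 = 5.9451 mm/d
Over 15 days: 5.9451 × 15 = 89.177 mm

89.2 mm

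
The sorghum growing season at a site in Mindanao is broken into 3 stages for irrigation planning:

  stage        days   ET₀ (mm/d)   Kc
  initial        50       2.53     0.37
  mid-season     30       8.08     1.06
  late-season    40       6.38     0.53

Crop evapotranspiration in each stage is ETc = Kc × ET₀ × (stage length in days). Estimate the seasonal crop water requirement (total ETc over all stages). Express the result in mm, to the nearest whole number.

439 mm

initial: 0.37 × 2.53 × 50 = 46.81 mm
mid-season: 1.06 × 8.08 × 30 = 256.94 mm
late-season: 0.53 × 6.38 × 40 = 135.26 mm
Seasonal total = 439.01 mm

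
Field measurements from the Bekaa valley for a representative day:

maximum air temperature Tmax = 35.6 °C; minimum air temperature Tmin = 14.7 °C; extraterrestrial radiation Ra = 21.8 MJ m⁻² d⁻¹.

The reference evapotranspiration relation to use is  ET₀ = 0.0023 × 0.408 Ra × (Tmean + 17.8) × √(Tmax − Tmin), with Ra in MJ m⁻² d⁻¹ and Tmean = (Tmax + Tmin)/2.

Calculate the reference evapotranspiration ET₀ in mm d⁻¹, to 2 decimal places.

4.02 mm d⁻¹

Tmean = (35.6 + 14.7)/2 = 25.15 °C
0.408 Ra = 0.408 × 21.8 = 8.8944 mm/d equivalent
ET₀ = 0.0023 × 8.8944 × (25.15 + 17.8) × √20.9 = 0.0023 × 8.8944 × 42.95 × 4.5717 = 4.0168 mm/d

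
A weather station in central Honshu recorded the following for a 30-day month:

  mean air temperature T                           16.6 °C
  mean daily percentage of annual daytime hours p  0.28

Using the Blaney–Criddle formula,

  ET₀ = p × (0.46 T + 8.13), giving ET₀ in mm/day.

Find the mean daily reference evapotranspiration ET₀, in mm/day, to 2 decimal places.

ET₀ = 0.28 × (0.46 × 16.6 + 8.13) = 0.28 × 15.766 = 4.4145 mm/d

4.41 mm/day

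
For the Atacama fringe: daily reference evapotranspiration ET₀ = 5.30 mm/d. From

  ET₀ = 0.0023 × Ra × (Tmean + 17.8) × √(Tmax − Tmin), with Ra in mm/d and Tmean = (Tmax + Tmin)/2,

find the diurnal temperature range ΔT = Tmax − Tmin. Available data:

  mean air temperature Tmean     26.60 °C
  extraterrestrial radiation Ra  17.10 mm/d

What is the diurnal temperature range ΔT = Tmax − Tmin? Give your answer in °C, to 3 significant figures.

9.21 °C

√ΔT = ET₀ / [0.0023 × Ra × (Tmean+17.8)] = 5.30 / (0.0023 × 17.10 × 44.40) = 3.0351
ΔT = 3.0351² = 9.212 °C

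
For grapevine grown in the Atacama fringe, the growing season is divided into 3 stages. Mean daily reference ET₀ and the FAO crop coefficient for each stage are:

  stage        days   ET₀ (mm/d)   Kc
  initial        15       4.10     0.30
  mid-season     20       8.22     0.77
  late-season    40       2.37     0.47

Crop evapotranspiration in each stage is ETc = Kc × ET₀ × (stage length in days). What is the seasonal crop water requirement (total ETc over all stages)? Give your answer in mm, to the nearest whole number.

190 mm

initial: 0.30 × 4.10 × 15 = 18.45 mm
mid-season: 0.77 × 8.22 × 20 = 126.59 mm
late-season: 0.47 × 2.37 × 40 = 44.56 mm
Seasonal total = 189.60 mm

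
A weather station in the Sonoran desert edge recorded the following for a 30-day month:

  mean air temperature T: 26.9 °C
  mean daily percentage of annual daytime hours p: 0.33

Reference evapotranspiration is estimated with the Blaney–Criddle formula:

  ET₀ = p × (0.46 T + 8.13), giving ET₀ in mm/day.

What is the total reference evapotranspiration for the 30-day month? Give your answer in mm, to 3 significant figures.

203 mm

ET₀ = 0.33 × (0.46 × 26.9 + 8.13) = 0.33 × 20.504 = 6.7663 mm/d
Monthly total = 6.7663 × 30 = 202.989 mm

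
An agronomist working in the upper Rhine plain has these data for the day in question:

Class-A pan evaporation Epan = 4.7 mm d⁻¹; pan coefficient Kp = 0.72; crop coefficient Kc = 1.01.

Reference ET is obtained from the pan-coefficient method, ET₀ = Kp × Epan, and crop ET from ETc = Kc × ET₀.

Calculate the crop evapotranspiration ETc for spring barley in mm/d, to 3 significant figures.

3.42 mm/d

ET₀ = 0.72 × 4.7 = 3.3840 mm/d
ETc = Kc × ET₀ = 1.01 × 3.3840 = 3.4178 mm/d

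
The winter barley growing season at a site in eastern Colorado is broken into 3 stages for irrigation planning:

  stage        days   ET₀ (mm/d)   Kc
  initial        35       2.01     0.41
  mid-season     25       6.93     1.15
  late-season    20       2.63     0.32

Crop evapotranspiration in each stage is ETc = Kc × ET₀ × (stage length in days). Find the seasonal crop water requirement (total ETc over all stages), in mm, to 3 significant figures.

245 mm

initial: 0.41 × 2.01 × 35 = 28.84 mm
mid-season: 1.15 × 6.93 × 25 = 199.24 mm
late-season: 0.32 × 2.63 × 20 = 16.83 mm
Seasonal total = 244.91 mm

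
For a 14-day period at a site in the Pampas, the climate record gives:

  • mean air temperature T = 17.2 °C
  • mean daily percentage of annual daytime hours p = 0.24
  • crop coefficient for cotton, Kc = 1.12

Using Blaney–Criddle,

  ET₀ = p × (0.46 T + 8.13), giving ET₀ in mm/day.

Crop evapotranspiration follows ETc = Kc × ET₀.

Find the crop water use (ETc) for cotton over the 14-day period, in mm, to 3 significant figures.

60.4 mm

ET₀ = 0.24 × (0.46 × 17.2 + 8.13) = 0.24 × 16.042 = 3.8501 mm/d
ETc = Kc × ET₀ = 1.12 × 3.8501 = 4.3121 mm/d
Over 14 days: 4.3121 × 14 = 60.369 mm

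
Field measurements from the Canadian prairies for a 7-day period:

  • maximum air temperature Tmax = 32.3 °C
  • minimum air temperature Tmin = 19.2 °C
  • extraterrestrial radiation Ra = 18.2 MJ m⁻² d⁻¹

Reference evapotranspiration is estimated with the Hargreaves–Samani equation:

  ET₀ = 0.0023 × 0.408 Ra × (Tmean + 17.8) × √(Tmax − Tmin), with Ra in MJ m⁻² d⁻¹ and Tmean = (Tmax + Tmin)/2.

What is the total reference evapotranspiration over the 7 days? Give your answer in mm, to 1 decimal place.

18.8 mm

Tmean = (32.3 + 19.2)/2 = 25.75 °C
0.408 Ra = 0.408 × 18.2 = 7.4256 mm/d equivalent
ET₀ = 0.0023 × 7.4256 × (25.75 + 17.8) × √13.1 = 0.0023 × 7.4256 × 43.55 × 3.6194 = 2.6921 mm/d
Over 7 days: 2.6921 × 7 = 18.845 mm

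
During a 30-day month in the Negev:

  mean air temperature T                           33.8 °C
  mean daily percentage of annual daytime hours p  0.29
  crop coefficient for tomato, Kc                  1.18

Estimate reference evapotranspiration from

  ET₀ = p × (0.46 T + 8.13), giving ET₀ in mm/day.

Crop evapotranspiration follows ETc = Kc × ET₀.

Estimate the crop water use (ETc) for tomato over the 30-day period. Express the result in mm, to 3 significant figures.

243 mm

ET₀ = 0.29 × (0.46 × 33.8 + 8.13) = 0.29 × 23.678 = 6.8666 mm/d
ETc = Kc × ET₀ = 1.18 × 6.8666 = 8.1026 mm/d
Over 30 days: 8.1026 × 30 = 243.078 mm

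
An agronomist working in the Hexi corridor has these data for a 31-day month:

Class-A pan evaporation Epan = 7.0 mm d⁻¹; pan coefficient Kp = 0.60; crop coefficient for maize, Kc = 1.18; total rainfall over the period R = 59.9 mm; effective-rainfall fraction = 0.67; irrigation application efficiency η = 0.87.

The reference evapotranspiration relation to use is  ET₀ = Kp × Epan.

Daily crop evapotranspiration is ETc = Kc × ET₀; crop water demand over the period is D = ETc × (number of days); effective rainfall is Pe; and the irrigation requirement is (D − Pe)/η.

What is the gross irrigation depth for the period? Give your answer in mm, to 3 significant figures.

ET₀ = 0.60 × 7.0 = 4.2000 mm/d
ETc = Kc × ET₀ = 1.18 × 4.2000 = 4.9560 mm/d
Crop demand D = ETc × 31 d = 4.9560 × 31 = 153.636 mm
Pe = 0.67 × 59.9 = 40.133 mm
D − Pe = 153.636 − 40.133 = 113.503 mm
Gross irrigation = 113.503 / 0.87 = 130.463 mm

130 mm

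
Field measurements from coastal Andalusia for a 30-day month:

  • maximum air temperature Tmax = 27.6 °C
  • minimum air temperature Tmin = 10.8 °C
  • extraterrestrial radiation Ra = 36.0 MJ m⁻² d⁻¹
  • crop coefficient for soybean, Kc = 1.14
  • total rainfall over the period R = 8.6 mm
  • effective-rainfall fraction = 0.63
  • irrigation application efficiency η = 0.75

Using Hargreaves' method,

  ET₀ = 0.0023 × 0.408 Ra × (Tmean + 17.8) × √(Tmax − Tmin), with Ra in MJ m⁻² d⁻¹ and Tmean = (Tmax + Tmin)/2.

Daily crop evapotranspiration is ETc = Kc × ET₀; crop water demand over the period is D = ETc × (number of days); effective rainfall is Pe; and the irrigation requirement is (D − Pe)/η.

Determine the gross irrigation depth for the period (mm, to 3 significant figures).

226 mm

Tmean = (27.6 + 10.8)/2 = 19.20 °C
0.408 Ra = 0.408 × 36.0 = 14.6880 mm/d equivalent
ET₀ = 0.0023 × 14.6880 × (19.20 + 17.8) × √16.8 = 0.0023 × 14.6880 × 37.00 × 4.0988 = 5.1233 mm/d
ETc = Kc × ET₀ = 1.14 × 5.1233 = 5.8406 mm/d
Crop demand D = ETc × 30 d = 5.8406 × 30 = 175.218 mm
Pe = 0.63 × 8.6 = 5.418 mm
D − Pe = 175.218 − 5.418 = 169.800 mm
Gross irrigation = 169.800 / 0.75 = 226.400 mm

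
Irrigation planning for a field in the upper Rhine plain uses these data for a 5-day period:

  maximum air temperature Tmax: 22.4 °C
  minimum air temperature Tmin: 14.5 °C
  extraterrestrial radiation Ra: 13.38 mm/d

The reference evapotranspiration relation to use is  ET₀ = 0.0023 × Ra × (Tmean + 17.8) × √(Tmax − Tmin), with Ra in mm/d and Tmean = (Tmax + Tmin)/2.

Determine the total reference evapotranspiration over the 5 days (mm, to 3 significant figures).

15.7 mm

Tmean = (22.4 + 14.5)/2 = 18.45 °C
ET₀ = 0.0023 × 13.38 × (18.45 + 17.8) × √7.9 = 0.0023 × 13.38 × 36.25 × 2.8107 = 3.1355 mm/d
Over 5 days: 3.1355 × 5 = 15.678 mm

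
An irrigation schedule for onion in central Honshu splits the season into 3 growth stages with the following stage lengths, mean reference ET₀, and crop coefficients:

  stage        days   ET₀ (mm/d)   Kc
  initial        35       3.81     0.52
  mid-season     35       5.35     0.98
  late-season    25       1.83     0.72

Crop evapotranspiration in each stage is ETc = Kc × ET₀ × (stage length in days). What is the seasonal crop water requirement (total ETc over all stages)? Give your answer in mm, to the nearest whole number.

286 mm

initial: 0.52 × 3.81 × 35 = 69.34 mm
mid-season: 0.98 × 5.35 × 35 = 183.51 mm
late-season: 0.72 × 1.83 × 25 = 32.94 mm
Seasonal total = 285.79 mm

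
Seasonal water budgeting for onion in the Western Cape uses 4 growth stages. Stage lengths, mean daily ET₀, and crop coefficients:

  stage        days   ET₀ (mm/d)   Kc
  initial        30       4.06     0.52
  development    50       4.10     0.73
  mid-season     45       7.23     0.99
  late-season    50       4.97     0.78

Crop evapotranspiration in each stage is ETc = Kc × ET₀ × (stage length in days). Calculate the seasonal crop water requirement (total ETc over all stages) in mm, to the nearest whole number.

initial: 0.52 × 4.06 × 30 = 63.34 mm
development: 0.73 × 4.10 × 50 = 149.65 mm
mid-season: 0.99 × 7.23 × 45 = 322.10 mm
late-season: 0.78 × 4.97 × 50 = 193.83 mm
Seasonal total = 728.92 mm

729 mm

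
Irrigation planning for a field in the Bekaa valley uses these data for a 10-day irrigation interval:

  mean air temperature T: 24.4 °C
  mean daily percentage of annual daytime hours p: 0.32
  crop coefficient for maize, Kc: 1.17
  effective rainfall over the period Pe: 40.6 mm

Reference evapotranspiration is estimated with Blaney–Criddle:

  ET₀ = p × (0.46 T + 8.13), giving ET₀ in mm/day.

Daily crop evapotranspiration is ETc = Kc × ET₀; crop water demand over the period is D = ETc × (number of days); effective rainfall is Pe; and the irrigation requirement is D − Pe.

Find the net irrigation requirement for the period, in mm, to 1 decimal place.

31.9 mm

ET₀ = 0.32 × (0.46 × 24.4 + 8.13) = 0.32 × 19.354 = 6.1933 mm/d
ETc = Kc × ET₀ = 1.17 × 6.1933 = 7.2462 mm/d
Crop demand D = ETc × 10 d = 7.2462 × 10 = 72.462 mm
D − Pe = 72.462 − 40.6 = 31.862 mm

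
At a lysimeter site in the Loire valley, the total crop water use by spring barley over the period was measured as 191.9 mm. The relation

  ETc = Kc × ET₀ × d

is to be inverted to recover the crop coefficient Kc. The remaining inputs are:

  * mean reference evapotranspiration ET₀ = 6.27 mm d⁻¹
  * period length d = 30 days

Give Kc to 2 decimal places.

ETc = Kc × ET₀ × d  ⇒  Kc = ETc / (ET₀ × d)
Kc = 191.9 / (6.27 × 30) = 191.9 / 188.10 = 1.0202

1.02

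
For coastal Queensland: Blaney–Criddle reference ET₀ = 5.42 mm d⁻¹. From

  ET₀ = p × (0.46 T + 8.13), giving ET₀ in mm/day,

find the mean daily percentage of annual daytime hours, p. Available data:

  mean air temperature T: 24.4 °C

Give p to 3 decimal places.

p = ET₀ / (0.46 T + 8.13) = 5.42 / (0.46 × 24.4 + 8.13) = 5.42 / 19.354 = 0.2800

0.280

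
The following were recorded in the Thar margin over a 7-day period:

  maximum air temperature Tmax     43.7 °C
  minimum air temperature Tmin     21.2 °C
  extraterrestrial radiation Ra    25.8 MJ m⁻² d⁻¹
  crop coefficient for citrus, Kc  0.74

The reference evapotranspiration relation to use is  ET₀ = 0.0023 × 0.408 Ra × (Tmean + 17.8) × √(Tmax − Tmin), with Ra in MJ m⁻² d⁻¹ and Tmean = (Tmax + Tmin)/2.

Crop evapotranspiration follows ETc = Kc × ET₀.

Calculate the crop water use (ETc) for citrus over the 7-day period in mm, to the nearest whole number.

Tmean = (43.7 + 21.2)/2 = 32.45 °C
0.408 Ra = 0.408 × 25.8 = 10.5264 mm/d equivalent
ET₀ = 0.0023 × 10.5264 × (32.45 + 17.8) × √22.5 = 0.0023 × 10.5264 × 50.25 × 4.7434 = 5.7708 mm/d
ETc = Kc × ET₀ = 0.74 × 5.7708 = 4.2704 mm/d
Over 7 days: 4.2704 × 7 = 29.893 mm

30 mm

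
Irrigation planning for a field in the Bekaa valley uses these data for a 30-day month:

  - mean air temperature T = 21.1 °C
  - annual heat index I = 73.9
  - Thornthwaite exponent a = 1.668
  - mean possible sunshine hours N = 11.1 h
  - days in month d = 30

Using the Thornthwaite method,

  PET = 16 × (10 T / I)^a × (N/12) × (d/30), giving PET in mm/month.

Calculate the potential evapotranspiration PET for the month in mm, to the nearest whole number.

85 mm

10T/I = 10 × 21.1 / 73.9 = 2.8552
(10T/I)^a = 2.8552^1.668 = 5.7544
Uncorrected PET = 16 × 5.7544 = 92.070 mm
Correction = (N/12)(d/30) = (11.1/12)(30/30) = 0.9250
PET = 92.070 × 0.9250 = 85.165 mm/month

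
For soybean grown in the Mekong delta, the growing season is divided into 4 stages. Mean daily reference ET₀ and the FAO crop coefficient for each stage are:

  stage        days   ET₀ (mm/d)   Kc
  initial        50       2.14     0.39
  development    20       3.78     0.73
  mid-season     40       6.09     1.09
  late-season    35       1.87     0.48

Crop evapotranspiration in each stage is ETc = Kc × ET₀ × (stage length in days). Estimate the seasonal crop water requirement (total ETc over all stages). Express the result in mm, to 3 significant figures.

394 mm

initial: 0.39 × 2.14 × 50 = 41.73 mm
development: 0.73 × 3.78 × 20 = 55.19 mm
mid-season: 1.09 × 6.09 × 40 = 265.52 mm
late-season: 0.48 × 1.87 × 35 = 31.42 mm
Seasonal total = 393.86 mm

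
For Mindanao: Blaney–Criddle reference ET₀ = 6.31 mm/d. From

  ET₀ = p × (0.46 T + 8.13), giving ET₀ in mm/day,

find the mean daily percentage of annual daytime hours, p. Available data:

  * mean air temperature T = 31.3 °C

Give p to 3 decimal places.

0.280

p = ET₀ / (0.46 T + 8.13) = 6.31 / (0.46 × 31.3 + 8.13) = 6.31 / 22.528 = 0.2801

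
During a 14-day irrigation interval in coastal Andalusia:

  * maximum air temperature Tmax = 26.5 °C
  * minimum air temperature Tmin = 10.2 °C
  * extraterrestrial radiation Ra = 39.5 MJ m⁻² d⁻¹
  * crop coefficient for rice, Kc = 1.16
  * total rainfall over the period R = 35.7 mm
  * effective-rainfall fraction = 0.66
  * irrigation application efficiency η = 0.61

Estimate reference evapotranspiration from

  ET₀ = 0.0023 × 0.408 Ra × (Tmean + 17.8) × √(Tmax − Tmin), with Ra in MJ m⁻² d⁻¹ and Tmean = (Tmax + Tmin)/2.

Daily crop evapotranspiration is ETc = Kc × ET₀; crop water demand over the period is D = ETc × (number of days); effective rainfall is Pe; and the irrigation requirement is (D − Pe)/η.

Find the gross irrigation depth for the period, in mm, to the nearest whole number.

105 mm

Tmean = (26.5 + 10.2)/2 = 18.35 °C
0.408 Ra = 0.408 × 39.5 = 16.1160 mm/d equivalent
ET₀ = 0.0023 × 16.1160 × (18.35 + 17.8) × √16.3 = 0.0023 × 16.1160 × 36.15 × 4.0373 = 5.4098 mm/d
ETc = Kc × ET₀ = 1.16 × 5.4098 = 6.2754 mm/d
Crop demand D = ETc × 14 d = 6.2754 × 14 = 87.856 mm
Pe = 0.66 × 35.7 = 23.562 mm
D − Pe = 87.856 − 23.562 = 64.294 mm
Gross irrigation = 64.294 / 0.61 = 105.400 mm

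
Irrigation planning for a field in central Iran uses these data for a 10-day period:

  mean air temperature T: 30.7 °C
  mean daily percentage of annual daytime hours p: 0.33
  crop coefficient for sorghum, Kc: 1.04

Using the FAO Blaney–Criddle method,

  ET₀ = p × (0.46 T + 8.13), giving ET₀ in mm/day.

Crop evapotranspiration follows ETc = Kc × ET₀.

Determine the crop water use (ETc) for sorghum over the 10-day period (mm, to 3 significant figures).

76.4 mm

ET₀ = 0.33 × (0.46 × 30.7 + 8.13) = 0.33 × 22.252 = 7.3432 mm/d
ETc = Kc × ET₀ = 1.04 × 7.3432 = 7.6369 mm/d
Over 10 days: 7.6369 × 10 = 76.369 mm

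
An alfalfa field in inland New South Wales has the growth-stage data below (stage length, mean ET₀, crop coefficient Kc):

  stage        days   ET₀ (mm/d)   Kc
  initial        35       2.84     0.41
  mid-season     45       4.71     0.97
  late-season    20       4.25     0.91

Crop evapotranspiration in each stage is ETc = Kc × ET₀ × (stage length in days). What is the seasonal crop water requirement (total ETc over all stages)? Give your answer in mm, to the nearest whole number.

324 mm

initial: 0.41 × 2.84 × 35 = 40.75 mm
mid-season: 0.97 × 4.71 × 45 = 205.59 mm
late-season: 0.91 × 4.25 × 20 = 77.35 mm
Seasonal total = 323.69 mm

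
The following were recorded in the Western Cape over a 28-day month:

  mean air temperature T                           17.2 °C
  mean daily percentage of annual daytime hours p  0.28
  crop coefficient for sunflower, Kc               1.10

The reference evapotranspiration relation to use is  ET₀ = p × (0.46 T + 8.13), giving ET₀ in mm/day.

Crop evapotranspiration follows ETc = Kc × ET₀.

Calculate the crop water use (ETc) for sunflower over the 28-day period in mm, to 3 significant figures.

ET₀ = 0.28 × (0.46 × 17.2 + 8.13) = 0.28 × 16.042 = 4.4918 mm/d
ETc = Kc × ET₀ = 1.10 × 4.4918 = 4.9410 mm/d
Over 28 days: 4.9410 × 28 = 138.348 mm

138 mm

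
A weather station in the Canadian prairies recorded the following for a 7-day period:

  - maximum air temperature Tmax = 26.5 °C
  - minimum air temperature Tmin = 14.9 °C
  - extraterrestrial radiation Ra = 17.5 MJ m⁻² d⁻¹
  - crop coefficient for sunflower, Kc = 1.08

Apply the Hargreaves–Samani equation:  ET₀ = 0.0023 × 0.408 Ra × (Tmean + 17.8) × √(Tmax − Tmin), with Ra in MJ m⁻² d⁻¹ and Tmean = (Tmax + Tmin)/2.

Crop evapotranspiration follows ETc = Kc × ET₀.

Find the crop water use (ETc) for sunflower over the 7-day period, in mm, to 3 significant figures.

Tmean = (26.5 + 14.9)/2 = 20.70 °C
0.408 Ra = 0.408 × 17.5 = 7.1400 mm/d equivalent
ET₀ = 0.0023 × 7.1400 × (20.70 + 17.8) × √11.6 = 0.0023 × 7.1400 × 38.50 × 3.4059 = 2.1534 mm/d
ETc = Kc × ET₀ = 1.08 × 2.1534 = 2.3257 mm/d
Over 7 days: 2.3257 × 7 = 16.280 mm

16.3 mm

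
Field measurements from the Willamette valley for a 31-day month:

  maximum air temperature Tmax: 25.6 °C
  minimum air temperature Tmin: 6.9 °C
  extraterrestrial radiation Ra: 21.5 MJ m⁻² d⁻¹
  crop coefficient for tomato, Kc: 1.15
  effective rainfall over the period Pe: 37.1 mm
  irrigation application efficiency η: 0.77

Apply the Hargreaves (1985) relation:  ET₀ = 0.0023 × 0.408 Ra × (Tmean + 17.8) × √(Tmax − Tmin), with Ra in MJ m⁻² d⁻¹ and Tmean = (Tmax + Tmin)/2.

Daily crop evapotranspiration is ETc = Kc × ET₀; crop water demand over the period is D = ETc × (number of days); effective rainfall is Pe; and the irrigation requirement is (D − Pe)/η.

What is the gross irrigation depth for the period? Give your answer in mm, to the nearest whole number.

Tmean = (25.6 + 6.9)/2 = 16.25 °C
0.408 Ra = 0.408 × 21.5 = 8.7720 mm/d equivalent
ET₀ = 0.0023 × 8.7720 × (16.25 + 17.8) × √18.7 = 0.0023 × 8.7720 × 34.05 × 4.3243 = 2.9707 mm/d
ETc = Kc × ET₀ = 1.15 × 2.9707 = 3.4163 mm/d
Crop demand D = ETc × 31 d = 3.4163 × 31 = 105.905 mm
D − Pe = 105.905 − 37.1 = 68.805 mm
Gross irrigation = 68.805 / 0.77 = 89.357 mm

89 mm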